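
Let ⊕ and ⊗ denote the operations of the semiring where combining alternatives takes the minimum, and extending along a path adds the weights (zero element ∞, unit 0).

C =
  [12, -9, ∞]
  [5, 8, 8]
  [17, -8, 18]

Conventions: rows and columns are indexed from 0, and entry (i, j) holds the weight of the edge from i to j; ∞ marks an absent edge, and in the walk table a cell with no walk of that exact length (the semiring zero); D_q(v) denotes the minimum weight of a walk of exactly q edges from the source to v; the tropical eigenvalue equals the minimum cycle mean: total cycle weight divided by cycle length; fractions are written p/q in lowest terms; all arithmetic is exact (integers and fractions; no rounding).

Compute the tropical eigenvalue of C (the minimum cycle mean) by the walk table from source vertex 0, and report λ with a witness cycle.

q=0: [0, ∞, ∞]
q=1: [12, -9, ∞]
q=2: [-4, -1, -1]
q=3: [4, -13, 7]
Optimal cycle mean attained by: cycle 0->1->0, total (-9) + 5, length 2.
Answer: λ = -2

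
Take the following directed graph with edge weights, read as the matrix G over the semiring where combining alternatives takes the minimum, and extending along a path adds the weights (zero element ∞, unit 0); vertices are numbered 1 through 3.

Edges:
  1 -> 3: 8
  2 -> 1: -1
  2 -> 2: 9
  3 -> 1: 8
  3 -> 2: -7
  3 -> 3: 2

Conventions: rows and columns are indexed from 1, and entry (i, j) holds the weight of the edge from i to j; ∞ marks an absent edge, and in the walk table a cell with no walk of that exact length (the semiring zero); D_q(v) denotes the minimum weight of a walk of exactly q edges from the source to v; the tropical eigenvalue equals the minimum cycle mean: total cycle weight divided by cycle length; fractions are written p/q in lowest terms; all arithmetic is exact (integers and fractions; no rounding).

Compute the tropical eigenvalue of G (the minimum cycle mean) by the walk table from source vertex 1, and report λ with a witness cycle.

q=0: [0, ∞, ∞]
q=1: [∞, ∞, 8]
q=2: [16, 1, 10]
q=3: [0, 3, 12]
Optimal cycle mean attained by: cycle 1->3->2->1, total 8 + (-7) + (-1), length 3.
Answer: λ = 0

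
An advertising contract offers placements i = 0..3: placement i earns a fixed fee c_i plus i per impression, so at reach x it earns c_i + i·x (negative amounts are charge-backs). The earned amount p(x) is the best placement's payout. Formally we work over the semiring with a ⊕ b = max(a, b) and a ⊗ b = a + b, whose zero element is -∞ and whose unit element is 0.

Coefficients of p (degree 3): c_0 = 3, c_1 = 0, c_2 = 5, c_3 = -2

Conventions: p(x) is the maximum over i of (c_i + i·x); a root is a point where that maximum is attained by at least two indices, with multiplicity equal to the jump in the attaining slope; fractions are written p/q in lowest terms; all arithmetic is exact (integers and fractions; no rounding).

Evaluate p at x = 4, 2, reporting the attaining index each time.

p(4) = max(3+0·4=3, 0+1·4=4, 5+2·4=13, -2+3·4=10) = 13 (attained by i=2)
p(2) = max(3+0·2=3, 0+1·2=2, 5+2·2=9, -2+3·2=4) = 9 (attained by i=2)
Answer: p(4) = 13; p(2) = 9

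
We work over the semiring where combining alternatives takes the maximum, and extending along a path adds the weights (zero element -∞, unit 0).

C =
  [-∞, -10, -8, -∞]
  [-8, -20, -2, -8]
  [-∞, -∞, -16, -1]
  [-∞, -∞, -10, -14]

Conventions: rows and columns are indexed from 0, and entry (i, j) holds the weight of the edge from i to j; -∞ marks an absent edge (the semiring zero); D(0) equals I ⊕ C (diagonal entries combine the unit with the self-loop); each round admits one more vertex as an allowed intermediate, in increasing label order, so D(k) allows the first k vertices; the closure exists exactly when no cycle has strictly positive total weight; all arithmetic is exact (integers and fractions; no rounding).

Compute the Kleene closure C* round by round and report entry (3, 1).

D(0):
  [0, -10, -8, -∞]
  [-8, 0, -2, -8]
  [-∞, -∞, 0, -1]
  [-∞, -∞, -10, 0]
D(1):
  [0, -10, -8, -∞]
  [-8, 0, -2, -8]
  [-∞, -∞, 0, -1]
  [-∞, -∞, -10, 0]
D(2):
  [0, -10, -8, -18]
  [-8, 0, -2, -8]
  [-∞, -∞, 0, -1]
  [-∞, -∞, -10, 0]
D(3):
  [0, -10, -8, -9]
  [-8, 0, -2, -3]
  [-∞, -∞, 0, -1]
  [-∞, -∞, -10, 0]
D(4):
  [0, -10, -8, -9]
  [-8, 0, -2, -3]
  [-∞, -∞, 0, -1]
  [-∞, -∞, -10, 0]
Answer: C*[3][1] = -∞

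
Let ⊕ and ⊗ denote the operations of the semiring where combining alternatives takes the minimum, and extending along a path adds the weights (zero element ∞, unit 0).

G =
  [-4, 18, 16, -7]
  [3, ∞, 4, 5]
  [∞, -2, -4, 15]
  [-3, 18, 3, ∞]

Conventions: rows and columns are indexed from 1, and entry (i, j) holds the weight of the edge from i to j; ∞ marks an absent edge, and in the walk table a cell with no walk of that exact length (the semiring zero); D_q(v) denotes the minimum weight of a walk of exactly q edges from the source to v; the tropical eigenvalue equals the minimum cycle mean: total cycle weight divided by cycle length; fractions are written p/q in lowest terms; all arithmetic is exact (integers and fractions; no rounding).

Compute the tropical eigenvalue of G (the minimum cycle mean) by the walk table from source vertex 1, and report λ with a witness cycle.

q=0: [0, ∞, ∞, ∞]
q=1: [-4, 18, 16, -7]
q=2: [-10, 11, -4, -11]
q=3: [-14, -6, -8, -17]
q=4: [-20, -10, -14, -21]
Optimal cycle mean attained by: cycle 1->4->1, total (-7) + (-3), length 2.
Answer: λ = -5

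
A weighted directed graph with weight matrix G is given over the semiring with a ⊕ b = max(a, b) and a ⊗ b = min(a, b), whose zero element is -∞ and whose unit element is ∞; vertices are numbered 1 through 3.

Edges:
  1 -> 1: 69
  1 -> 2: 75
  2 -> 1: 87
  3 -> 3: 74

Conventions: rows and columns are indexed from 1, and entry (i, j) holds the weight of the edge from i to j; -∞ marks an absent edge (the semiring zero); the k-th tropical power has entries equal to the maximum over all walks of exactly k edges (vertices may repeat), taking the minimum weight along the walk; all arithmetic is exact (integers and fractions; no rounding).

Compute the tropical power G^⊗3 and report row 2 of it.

G^⊗2:
  [75, 69, -∞]
  [69, 75, -∞]
  [-∞, -∞, 74]
G^⊗3:
  [69, 75, -∞]
  [75, 69, -∞]
  [-∞, -∞, 74]
Answer: row 2 of G^⊗3 = [75, 69, -∞]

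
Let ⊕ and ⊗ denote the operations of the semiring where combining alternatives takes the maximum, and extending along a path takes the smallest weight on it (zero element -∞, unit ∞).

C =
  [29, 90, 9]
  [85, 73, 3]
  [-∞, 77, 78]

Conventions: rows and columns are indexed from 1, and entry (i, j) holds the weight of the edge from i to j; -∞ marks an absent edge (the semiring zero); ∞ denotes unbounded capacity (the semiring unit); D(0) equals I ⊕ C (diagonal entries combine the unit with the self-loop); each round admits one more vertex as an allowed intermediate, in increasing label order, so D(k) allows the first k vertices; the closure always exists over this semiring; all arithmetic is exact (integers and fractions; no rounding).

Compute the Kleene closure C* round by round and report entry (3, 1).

D(0):
  [∞, 90, 9]
  [85, ∞, 3]
  [-∞, 77, ∞]
D(1):
  [∞, 90, 9]
  [85, ∞, 9]
  [-∞, 77, ∞]
D(2):
  [∞, 90, 9]
  [85, ∞, 9]
  [77, 77, ∞]
D(3):
  [∞, 90, 9]
  [85, ∞, 9]
  [77, 77, ∞]
Answer: C*[3][1] = 77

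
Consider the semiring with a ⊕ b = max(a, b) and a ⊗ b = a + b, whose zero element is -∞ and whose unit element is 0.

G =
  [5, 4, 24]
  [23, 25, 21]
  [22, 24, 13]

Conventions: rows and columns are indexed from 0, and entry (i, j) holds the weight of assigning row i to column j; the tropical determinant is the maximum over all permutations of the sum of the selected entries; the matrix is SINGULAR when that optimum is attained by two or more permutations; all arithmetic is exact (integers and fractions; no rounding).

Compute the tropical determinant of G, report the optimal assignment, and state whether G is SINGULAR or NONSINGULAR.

σ = (0, 1, 2): 5 + 25 + 13 = 43
σ = (0, 2, 1): 5 + 21 + 24 = 50
σ = (1, 0, 2): 4 + 23 + 13 = 40
σ = (1, 2, 0): 4 + 21 + 22 = 47
σ = (2, 0, 1): 24 + 23 + 24 = 71
σ = (2, 1, 0): 24 + 25 + 22 = 71
Optimal value attained by: σ = (2, 0, 1).
Answer: det⊕(G) = 71; verdict: SINGULAR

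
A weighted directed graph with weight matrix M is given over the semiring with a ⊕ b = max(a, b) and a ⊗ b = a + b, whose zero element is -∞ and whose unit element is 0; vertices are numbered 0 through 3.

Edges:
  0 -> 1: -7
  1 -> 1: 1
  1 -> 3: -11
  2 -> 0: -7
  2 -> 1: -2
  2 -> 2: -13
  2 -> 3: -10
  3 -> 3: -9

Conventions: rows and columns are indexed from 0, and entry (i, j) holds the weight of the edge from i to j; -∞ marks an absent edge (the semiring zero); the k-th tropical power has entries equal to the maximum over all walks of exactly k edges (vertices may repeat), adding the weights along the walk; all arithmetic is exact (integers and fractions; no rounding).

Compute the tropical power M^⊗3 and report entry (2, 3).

M^⊗2:
  [-∞, -6, -∞, -18]
  [-∞, 2, -∞, -10]
  [-20, -1, -26, -13]
  [-∞, -∞, -∞, -18]
M^⊗3:
  [-∞, -5, -∞, -17]
  [-∞, 3, -∞, -9]
  [-33, 0, -39, -12]
  [-∞, -∞, -∞, -27]
Key observation: the optimum is the walk 2->1->1->3, with weight (-2) + 1 + (-11) = -12.
Optimal value attained by: walk 2->1->1->3.
Answer: (M^⊗3)[2][3] = -12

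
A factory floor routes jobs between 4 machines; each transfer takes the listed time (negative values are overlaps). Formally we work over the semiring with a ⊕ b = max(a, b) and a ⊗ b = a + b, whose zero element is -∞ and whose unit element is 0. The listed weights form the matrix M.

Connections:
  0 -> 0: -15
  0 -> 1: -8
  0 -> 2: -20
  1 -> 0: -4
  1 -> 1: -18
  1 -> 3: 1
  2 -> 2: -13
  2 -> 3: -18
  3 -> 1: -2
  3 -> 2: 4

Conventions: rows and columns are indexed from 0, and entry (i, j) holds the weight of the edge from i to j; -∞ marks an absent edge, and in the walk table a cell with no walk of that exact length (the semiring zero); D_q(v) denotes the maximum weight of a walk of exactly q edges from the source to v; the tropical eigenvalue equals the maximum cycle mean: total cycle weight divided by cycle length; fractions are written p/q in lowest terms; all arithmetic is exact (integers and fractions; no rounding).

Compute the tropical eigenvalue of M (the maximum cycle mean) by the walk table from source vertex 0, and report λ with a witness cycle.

q=0: [0, -∞, -∞, -∞]
q=1: [-15, -8, -20, -∞]
q=2: [-12, -23, -33, -7]
q=3: [-27, -9, -3, -22]
q=4: [-13, -24, -16, -8]
Optimal cycle mean attained by: cycle 1->3->1, total 1 + (-2), length 2.
Answer: λ = -1/2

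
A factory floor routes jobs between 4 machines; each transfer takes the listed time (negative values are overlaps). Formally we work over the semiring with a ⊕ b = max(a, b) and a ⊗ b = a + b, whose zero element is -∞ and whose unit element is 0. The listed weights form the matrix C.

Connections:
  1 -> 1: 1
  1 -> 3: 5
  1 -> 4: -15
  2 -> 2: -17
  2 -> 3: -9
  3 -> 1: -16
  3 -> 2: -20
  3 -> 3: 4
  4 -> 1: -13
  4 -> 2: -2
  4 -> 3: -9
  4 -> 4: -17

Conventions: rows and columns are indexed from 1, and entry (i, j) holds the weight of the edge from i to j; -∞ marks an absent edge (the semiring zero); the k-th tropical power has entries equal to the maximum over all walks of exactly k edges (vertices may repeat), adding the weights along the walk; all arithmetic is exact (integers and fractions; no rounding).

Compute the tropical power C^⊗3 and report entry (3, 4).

C^⊗2:
  [2, -15, 9, -14]
  [-25, -29, -5, -∞]
  [-12, -16, 8, -31]
  [-12, -19, -5, -28]
C^⊗3:
  [3, -11, 13, -13]
  [-21, -25, -1, -40]
  [-8, -12, 12, -27]
  [-11, -25, -1, -27]
Key observation: the optimum is the walk 3->3->1->4, with weight 4 + (-16) + (-15) = -27.
Optimal value attained by: walk 3->3->1->4.
Answer: (C^⊗3)[3][4] = -27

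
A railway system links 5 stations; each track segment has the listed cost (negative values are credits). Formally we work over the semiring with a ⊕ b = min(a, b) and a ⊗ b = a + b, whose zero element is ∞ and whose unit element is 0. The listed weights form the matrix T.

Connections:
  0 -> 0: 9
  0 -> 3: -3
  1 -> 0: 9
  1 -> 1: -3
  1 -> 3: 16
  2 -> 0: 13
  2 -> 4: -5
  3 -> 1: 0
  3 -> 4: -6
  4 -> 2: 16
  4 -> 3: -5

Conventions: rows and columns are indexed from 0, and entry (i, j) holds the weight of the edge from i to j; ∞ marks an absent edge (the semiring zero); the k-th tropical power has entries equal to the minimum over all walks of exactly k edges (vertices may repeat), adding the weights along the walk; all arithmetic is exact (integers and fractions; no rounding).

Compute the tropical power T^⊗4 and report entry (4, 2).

T^⊗2:
  [18, -3, ∞, 6, -9]
  [6, -6, ∞, 6, 10]
  [22, ∞, 11, -10, ∞]
  [9, -3, 10, -11, ∞]
  [29, -5, ∞, ∞, -11]
T^⊗3:
  [6, -6, 7, -14, 0]
  [3, -9, 26, 3, 0]
  [24, -10, ∞, 19, -16]
  [6, -11, ∞, 6, -17]
  [4, -8, 5, -16, ∞]
T^⊗4:
  [3, -14, 16, -5, -20]
  [0, -12, 16, -5, -3]
  [-1, -13, 0, -21, 13]
  [-2, -14, -1, -22, 0]
  [1, -16, ∞, 1, -22]
Key observation: no walk of exactly 4 edges connects these vertices, so the entry is the semiring zero.
Answer: (T^⊗4)[4][2] = ∞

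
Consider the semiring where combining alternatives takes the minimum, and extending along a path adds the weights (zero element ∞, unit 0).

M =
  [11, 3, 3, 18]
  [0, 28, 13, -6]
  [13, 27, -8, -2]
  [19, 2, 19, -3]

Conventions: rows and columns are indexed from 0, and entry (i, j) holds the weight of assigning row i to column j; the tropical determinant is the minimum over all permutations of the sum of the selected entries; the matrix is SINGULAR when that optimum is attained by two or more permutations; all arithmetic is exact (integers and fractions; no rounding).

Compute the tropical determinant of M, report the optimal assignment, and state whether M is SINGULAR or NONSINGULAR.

σ = (0, 1, 2, 3): 11 + 28 + (-8) + (-3) = 28
σ = (0, 1, 3, 2): 11 + 28 + (-2) + 19 = 56
σ = (0, 2, 1, 3): 11 + 13 + 27 + (-3) = 48
σ = (0, 2, 3, 1): 11 + 13 + (-2) + 2 = 24
σ = (0, 3, 1, 2): 11 + (-6) + 27 + 19 = 51
σ = (0, 3, 2, 1): 11 + (-6) + (-8) + 2 = -1
σ = (1, 0, 2, 3): 3 + 0 + (-8) + (-3) = -8
σ = (1, 0, 3, 2): 3 + 0 + (-2) + 19 = 20
σ = (1, 2, 0, 3): 3 + 13 + 13 + (-3) = 26
σ = (1, 2, 3, 0): 3 + 13 + (-2) + 19 = 33
σ = (1, 3, 0, 2): 3 + (-6) + 13 + 19 = 29
σ = (1, 3, 2, 0): 3 + (-6) + (-8) + 19 = 8
σ = (2, 0, 1, 3): 3 + 0 + 27 + (-3) = 27
σ = (2, 0, 3, 1): 3 + 0 + (-2) + 2 = 3
σ = (2, 1, 0, 3): 3 + 28 + 13 + (-3) = 41
σ = (2, 1, 3, 0): 3 + 28 + (-2) + 19 = 48
σ = (2, 3, 0, 1): 3 + (-6) + 13 + 2 = 12
σ = (2, 3, 1, 0): 3 + (-6) + 27 + 19 = 43
σ = (3, 0, 1, 2): 18 + 0 + 27 + 19 = 64
σ = (3, 0, 2, 1): 18 + 0 + (-8) + 2 = 12
σ = (3, 1, 0, 2): 18 + 28 + 13 + 19 = 78
σ = (3, 1, 2, 0): 18 + 28 + (-8) + 19 = 57
σ = (3, 2, 0, 1): 18 + 13 + 13 + 2 = 46
σ = (3, 2, 1, 0): 18 + 13 + 27 + 19 = 77
Optimal value attained by: σ = (1, 0, 2, 3).
Answer: det⊕(M) = -8; verdict: NONSINGULAR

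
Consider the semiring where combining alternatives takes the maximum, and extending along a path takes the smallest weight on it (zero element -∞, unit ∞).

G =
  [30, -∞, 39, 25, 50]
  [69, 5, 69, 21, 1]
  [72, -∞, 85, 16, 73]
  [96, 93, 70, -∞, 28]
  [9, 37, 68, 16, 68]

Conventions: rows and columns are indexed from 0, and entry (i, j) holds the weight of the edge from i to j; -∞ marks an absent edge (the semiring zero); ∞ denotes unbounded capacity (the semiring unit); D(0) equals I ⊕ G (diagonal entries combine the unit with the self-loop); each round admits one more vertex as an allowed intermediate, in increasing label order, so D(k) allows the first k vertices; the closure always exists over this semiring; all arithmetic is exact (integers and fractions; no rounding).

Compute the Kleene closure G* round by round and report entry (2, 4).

D(0):
  [∞, -∞, 39, 25, 50]
  [69, ∞, 69, 21, 1]
  [72, -∞, ∞, 16, 73]
  [96, 93, 70, ∞, 28]
  [9, 37, 68, 16, ∞]
D(1):
  [∞, -∞, 39, 25, 50]
  [69, ∞, 69, 25, 50]
  [72, -∞, ∞, 25, 73]
  [96, 93, 70, ∞, 50]
  [9, 37, 68, 16, ∞]
D(2):
  [∞, -∞, 39, 25, 50]
  [69, ∞, 69, 25, 50]
  [72, -∞, ∞, 25, 73]
  [96, 93, 70, ∞, 50]
  [37, 37, 68, 25, ∞]
D(3):
  [∞, -∞, 39, 25, 50]
  [69, ∞, 69, 25, 69]
  [72, -∞, ∞, 25, 73]
  [96, 93, 70, ∞, 70]
  [68, 37, 68, 25, ∞]
D(4):
  [∞, 25, 39, 25, 50]
  [69, ∞, 69, 25, 69]
  [72, 25, ∞, 25, 73]
  [96, 93, 70, ∞, 70]
  [68, 37, 68, 25, ∞]
D(5):
  [∞, 37, 50, 25, 50]
  [69, ∞, 69, 25, 69]
  [72, 37, ∞, 25, 73]
  [96, 93, 70, ∞, 70]
  [68, 37, 68, 25, ∞]
Answer: G*[2][4] = 73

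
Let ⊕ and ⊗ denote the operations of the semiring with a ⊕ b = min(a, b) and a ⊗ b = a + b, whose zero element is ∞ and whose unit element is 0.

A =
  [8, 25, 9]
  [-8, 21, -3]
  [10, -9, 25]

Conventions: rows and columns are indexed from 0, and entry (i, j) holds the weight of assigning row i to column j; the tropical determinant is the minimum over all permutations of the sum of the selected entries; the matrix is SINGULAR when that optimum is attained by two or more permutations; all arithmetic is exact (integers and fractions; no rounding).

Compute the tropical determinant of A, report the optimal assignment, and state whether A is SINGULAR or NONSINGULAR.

σ = (0, 1, 2): 8 + 21 + 25 = 54
σ = (0, 2, 1): 8 + (-3) + (-9) = -4
σ = (1, 0, 2): 25 + (-8) + 25 = 42
σ = (1, 2, 0): 25 + (-3) + 10 = 32
σ = (2, 0, 1): 9 + (-8) + (-9) = -8
σ = (2, 1, 0): 9 + 21 + 10 = 40
Optimal value attained by: σ = (2, 0, 1).
Answer: det⊕(A) = -8; verdict: NONSINGULAR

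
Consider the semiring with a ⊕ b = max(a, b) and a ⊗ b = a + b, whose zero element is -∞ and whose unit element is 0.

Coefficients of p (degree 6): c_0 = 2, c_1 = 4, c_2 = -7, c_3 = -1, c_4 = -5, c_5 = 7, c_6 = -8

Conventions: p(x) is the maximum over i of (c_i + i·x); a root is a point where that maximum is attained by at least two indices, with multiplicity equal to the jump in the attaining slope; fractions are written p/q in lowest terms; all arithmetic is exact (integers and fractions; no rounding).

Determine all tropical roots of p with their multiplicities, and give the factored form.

hull edge (i=0, c=2) to (i=1, c=4): slope 2, span 1
hull edge (i=1, c=4) to (i=5, c=7): slope 3/4, span 4
hull edge (i=5, c=7) to (i=6, c=-8): slope -15, span 1
Factored form: p(x) = -8 ⊗ (x ⊕ (-2)) ⊗ (x ⊕ (-3/4)) ⊗ (x ⊕ (-3/4)) ⊗ (x ⊕ (-3/4)) ⊗ (x ⊕ (-3/4)) ⊗ (x ⊕ 15)
Answer: roots = -2 (mult 1), -3/4 (mult 4), 15 (mult 1)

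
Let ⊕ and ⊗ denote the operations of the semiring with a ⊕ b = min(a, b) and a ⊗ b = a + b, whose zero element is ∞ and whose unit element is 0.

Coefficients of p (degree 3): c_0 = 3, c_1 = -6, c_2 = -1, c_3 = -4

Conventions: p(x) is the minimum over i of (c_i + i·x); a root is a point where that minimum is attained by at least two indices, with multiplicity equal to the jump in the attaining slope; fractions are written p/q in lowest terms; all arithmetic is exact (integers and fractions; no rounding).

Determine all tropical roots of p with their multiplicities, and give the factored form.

hull edge (i=0, c=3) to (i=1, c=-6): slope -9, span 1
hull edge (i=1, c=-6) to (i=3, c=-4): slope 1, span 2
Factored form: p(x) = -4 ⊗ (x ⊕ (-1)) ⊗ (x ⊕ (-1)) ⊗ (x ⊕ 9)
Answer: roots = -1 (mult 2), 9 (mult 1)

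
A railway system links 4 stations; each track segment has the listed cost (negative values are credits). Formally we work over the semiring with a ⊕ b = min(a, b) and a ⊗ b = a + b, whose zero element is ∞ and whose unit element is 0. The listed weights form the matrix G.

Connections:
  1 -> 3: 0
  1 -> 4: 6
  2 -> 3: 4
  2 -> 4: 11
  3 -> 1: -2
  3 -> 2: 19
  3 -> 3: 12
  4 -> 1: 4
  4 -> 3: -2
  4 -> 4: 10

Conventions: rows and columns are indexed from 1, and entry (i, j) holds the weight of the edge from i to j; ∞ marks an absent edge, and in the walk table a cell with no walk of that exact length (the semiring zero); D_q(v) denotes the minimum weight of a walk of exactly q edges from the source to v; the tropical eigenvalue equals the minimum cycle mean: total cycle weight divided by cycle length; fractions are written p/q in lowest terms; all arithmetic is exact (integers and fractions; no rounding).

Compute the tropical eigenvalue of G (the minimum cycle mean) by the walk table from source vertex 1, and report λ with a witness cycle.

q=0: [0, ∞, ∞, ∞]
q=1: [∞, ∞, 0, 6]
q=2: [-2, 19, 4, 16]
q=3: [2, 23, -2, 4]
q=4: [-4, 17, 2, 8]
Optimal cycle mean attained by: cycle 1->3->1, total 0 + (-2), length 2.
Answer: λ = -1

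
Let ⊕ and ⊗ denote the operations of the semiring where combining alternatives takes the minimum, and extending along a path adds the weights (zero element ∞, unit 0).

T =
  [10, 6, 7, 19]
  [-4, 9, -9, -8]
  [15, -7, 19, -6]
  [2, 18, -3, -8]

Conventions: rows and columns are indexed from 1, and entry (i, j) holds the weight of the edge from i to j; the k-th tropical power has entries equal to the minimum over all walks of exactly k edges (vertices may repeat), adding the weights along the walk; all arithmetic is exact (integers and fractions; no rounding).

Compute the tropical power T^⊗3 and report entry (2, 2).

T^⊗2:
  [2, 0, -3, -2]
  [-6, -16, -11, -16]
  [-11, 2, -16, -15]
  [-6, -10, -11, -16]
T^⊗3:
  [-4, -10, -9, -10]
  [-20, -18, -25, -24]
  [-13, -23, -18, -23]
  [-14, -18, -19, -24]
Key observation: the optimum is the walk 2->4->3->2, with weight (-8) + (-3) + (-7) = -18.
Optimal value attained by: walk 2->4->3->2.
Answer: (T^⊗3)[2][2] = -18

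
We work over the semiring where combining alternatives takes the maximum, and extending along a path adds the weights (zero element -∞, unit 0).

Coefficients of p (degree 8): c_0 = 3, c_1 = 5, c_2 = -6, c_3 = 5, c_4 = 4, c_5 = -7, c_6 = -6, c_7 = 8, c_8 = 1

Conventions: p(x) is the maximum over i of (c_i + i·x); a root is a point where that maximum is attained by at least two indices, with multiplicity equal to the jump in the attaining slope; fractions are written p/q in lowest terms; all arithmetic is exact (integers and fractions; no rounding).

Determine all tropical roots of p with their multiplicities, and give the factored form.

hull edge (i=0, c=3) to (i=1, c=5): slope 2, span 1
hull edge (i=1, c=5) to (i=7, c=8): slope 1/2, span 6
hull edge (i=7, c=8) to (i=8, c=1): slope -7, span 1
Factored form: p(x) = 1 ⊗ (x ⊕ (-2)) ⊗ (x ⊕ (-1/2)) ⊗ (x ⊕ (-1/2)) ⊗ (x ⊕ (-1/2)) ⊗ (x ⊕ (-1/2)) ⊗ (x ⊕ (-1/2)) ⊗ (x ⊕ (-1/2)) ⊗ (x ⊕ 7)
Answer: roots = -2 (mult 1), -1/2 (mult 6), 7 (mult 1)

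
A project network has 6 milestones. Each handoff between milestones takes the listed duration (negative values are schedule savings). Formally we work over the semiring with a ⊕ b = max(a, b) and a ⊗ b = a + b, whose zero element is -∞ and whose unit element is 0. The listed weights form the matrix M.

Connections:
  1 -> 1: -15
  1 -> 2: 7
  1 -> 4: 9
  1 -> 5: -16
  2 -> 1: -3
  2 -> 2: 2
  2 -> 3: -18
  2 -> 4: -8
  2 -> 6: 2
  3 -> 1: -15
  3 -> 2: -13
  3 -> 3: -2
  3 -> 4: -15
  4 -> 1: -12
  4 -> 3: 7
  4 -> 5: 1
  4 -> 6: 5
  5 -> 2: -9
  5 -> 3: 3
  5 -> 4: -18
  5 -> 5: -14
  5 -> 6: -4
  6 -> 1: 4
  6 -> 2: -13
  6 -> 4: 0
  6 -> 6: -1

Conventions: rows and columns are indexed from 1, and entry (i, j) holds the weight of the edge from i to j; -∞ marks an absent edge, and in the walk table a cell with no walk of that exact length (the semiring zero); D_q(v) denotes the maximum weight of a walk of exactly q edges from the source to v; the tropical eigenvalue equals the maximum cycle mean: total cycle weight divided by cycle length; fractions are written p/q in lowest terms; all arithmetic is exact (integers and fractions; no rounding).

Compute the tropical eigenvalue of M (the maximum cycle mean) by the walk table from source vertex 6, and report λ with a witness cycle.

q=0: [-∞, -∞, -∞, -∞, -∞, 0]
q=1: [4, -13, -∞, 0, -∞, -1]
q=2: [3, 11, 7, 13, 1, 5]
q=3: [9, 13, 20, 12, 14, 18]
q=4: [22, 16, 19, 18, 13, 17]
q=5: [21, 29, 25, 31, 19, 23]
q=6: [27, 31, 38, 30, 32, 36]
Optimal cycle mean attained by: cycle 1->4->6->1, total 9 + 5 + 4, length 3.
Answer: λ = 6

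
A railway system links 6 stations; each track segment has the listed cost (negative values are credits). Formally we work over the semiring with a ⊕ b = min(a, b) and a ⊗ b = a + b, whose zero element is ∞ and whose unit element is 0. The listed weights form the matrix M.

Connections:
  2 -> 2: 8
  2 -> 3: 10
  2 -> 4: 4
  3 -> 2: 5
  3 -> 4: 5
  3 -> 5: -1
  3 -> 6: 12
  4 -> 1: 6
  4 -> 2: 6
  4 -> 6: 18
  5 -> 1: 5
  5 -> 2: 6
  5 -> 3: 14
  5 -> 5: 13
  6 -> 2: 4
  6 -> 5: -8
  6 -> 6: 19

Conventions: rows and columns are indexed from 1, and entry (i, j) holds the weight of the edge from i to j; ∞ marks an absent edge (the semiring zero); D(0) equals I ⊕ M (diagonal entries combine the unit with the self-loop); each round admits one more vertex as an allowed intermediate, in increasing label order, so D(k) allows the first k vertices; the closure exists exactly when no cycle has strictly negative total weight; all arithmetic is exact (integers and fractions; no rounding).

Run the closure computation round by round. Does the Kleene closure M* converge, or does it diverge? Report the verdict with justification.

D(0):
  [0, ∞, ∞, ∞, ∞, ∞]
  [∞, 0, 10, 4, ∞, ∞]
  [∞, 5, 0, 5, -1, 12]
  [6, 6, ∞, 0, ∞, 18]
  [5, 6, 14, ∞, 0, ∞]
  [∞, 4, ∞, ∞, -8, 0]
D(1):
  [0, ∞, ∞, ∞, ∞, ∞]
  [∞, 0, 10, 4, ∞, ∞]
  [∞, 5, 0, 5, -1, 12]
  [6, 6, ∞, 0, ∞, 18]
  [5, 6, 14, ∞, 0, ∞]
  [∞, 4, ∞, ∞, -8, 0]
D(2):
  [0, ∞, ∞, ∞, ∞, ∞]
  [∞, 0, 10, 4, ∞, ∞]
  [∞, 5, 0, 5, -1, 12]
  [6, 6, 16, 0, ∞, 18]
  [5, 6, 14, 10, 0, ∞]
  [∞, 4, 14, 8, -8, 0]
D(3):
  [0, ∞, ∞, ∞, ∞, ∞]
  [∞, 0, 10, 4, 9, 22]
  [∞, 5, 0, 5, -1, 12]
  [6, 6, 16, 0, 15, 18]
  [5, 6, 14, 10, 0, 26]
  [∞, 4, 14, 8, -8, 0]
D(4):
  [0, ∞, ∞, ∞, ∞, ∞]
  [10, 0, 10, 4, 9, 22]
  [11, 5, 0, 5, -1, 12]
  [6, 6, 16, 0, 15, 18]
  [5, 6, 14, 10, 0, 26]
  [14, 4, 14, 8, -8, 0]
D(5):
  [0, ∞, ∞, ∞, ∞, ∞]
  [10, 0, 10, 4, 9, 22]
  [4, 5, 0, 5, -1, 12]
  [6, 6, 16, 0, 15, 18]
  [5, 6, 14, 10, 0, 26]
  [-3, -2, 6, 2, -8, 0]
D(6):
  [0, ∞, ∞, ∞, ∞, ∞]
  [10, 0, 10, 4, 9, 22]
  [4, 5, 0, 5, -1, 12]
  [6, 6, 16, 0, 10, 18]
  [5, 6, 14, 10, 0, 26]
  [-3, -2, 6, 2, -8, 0]
Key observation: every diagonal entry stays at the unit through all rounds, so no improving cycle exists.
Answer: CONVERGES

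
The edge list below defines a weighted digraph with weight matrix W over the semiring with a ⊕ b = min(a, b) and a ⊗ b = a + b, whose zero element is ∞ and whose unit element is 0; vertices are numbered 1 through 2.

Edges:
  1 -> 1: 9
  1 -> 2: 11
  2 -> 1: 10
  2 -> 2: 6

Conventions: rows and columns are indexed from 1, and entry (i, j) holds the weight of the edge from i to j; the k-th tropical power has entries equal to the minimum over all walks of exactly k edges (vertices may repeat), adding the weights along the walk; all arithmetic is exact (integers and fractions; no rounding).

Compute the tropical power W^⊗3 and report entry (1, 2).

W^⊗2:
  [18, 17]
  [16, 12]
W^⊗3:
  [27, 23]
  [22, 18]
Key observation: the optimum is the walk 1->2->2->2, with weight 11 + 6 + 6 = 23.
Optimal value attained by: walk 1->2->2->2.
Answer: (W^⊗3)[1][2] = 23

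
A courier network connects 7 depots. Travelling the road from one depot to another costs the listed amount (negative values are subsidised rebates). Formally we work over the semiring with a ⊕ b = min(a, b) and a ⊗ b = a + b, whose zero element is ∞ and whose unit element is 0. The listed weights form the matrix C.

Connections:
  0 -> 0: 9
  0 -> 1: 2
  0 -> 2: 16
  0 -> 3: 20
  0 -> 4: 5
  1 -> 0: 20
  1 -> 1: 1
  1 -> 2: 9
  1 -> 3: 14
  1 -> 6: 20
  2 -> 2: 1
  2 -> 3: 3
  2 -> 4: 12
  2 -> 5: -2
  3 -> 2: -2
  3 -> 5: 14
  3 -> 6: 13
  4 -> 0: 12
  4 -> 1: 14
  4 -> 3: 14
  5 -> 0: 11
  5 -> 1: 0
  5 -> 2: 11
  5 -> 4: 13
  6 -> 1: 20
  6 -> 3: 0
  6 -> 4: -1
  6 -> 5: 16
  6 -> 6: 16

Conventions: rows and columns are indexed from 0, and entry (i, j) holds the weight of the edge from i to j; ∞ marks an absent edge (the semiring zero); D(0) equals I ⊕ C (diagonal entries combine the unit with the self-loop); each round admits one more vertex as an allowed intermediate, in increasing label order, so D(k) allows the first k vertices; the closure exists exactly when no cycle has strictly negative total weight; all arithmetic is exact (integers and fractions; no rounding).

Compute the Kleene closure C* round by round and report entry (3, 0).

D(0):
  [0, 2, 16, 20, 5, ∞, ∞]
  [20, 0, 9, 14, ∞, ∞, 20]
  [∞, ∞, 0, 3, 12, -2, ∞]
  [∞, ∞, -2, 0, ∞, 14, 13]
  [12, 14, ∞, 14, 0, ∞, ∞]
  [11, 0, 11, ∞, 13, 0, ∞]
  [∞, 20, ∞, 0, -1, 16, 0]
D(1):
  [0, 2, 16, 20, 5, ∞, ∞]
  [20, 0, 9, 14, 25, ∞, 20]
  [∞, ∞, 0, 3, 12, -2, ∞]
  [∞, ∞, -2, 0, ∞, 14, 13]
  [12, 14, 28, 14, 0, ∞, ∞]
  [11, 0, 11, 31, 13, 0, ∞]
  [∞, 20, ∞, 0, -1, 16, 0]
D(2):
  [0, 2, 11, 16, 5, ∞, 22]
  [20, 0, 9, 14, 25, ∞, 20]
  [∞, ∞, 0, 3, 12, -2, ∞]
  [∞, ∞, -2, 0, ∞, 14, 13]
  [12, 14, 23, 14, 0, ∞, 34]
  [11, 0, 9, 14, 13, 0, 20]
  [40, 20, 29, 0, -1, 16, 0]
D(3):
  [0, 2, 11, 14, 5, 9, 22]
  [20, 0, 9, 12, 21, 7, 20]
  [∞, ∞, 0, 3, 12, -2, ∞]
  [∞, ∞, -2, 0, 10, -4, 13]
  [12, 14, 23, 14, 0, 21, 34]
  [11, 0, 9, 12, 13, 0, 20]
  [40, 20, 29, 0, -1, 16, 0]
D(4):
  [0, 2, 11, 14, 5, 9, 22]
  [20, 0, 9, 12, 21, 7, 20]
  [∞, ∞, 0, 3, 12, -2, 16]
  [∞, ∞, -2, 0, 10, -4, 13]
  [12, 14, 12, 14, 0, 10, 27]
  [11, 0, 9, 12, 13, 0, 20]
  [40, 20, -2, 0, -1, -4, 0]
D(5):
  [0, 2, 11, 14, 5, 9, 22]
  [20, 0, 9, 12, 21, 7, 20]
  [24, 26, 0, 3, 12, -2, 16]
  [22, 24, -2, 0, 10, -4, 13]
  [12, 14, 12, 14, 0, 10, 27]
  [11, 0, 9, 12, 13, 0, 20]
  [11, 13, -2, 0, -1, -4, 0]
D(6):
  [0, 2, 11, 14, 5, 9, 22]
  [18, 0, 9, 12, 20, 7, 20]
  [9, -2, 0, 3, 11, -2, 16]
  [7, -4, -2, 0, 9, -4, 13]
  [12, 10, 12, 14, 0, 10, 27]
  [11, 0, 9, 12, 13, 0, 20]
  [7, -4, -2, 0, -1, -4, 0]
D(7):
  [0, 2, 11, 14, 5, 9, 22]
  [18, 0, 9, 12, 19, 7, 20]
  [9, -2, 0, 3, 11, -2, 16]
  [7, -4, -2, 0, 9, -4, 13]
  [12, 10, 12, 14, 0, 10, 27]
  [11, 0, 9, 12, 13, 0, 20]
  [7, -4, -2, 0, -1, -4, 0]
Answer: C*[3][0] = 7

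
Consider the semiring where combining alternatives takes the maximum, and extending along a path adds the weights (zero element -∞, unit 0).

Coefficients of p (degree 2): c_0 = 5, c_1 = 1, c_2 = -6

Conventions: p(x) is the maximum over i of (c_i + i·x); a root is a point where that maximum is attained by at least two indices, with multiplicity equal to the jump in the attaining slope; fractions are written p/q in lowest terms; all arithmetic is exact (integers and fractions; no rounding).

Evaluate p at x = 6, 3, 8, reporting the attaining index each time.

p(6) = max(5+0·6=5, 1+1·6=7, -6+2·6=6) = 7 (attained by i=1)
p(3) = max(5+0·3=5, 1+1·3=4, -6+2·3=0) = 5 (attained by i=0)
p(8) = max(5+0·8=5, 1+1·8=9, -6+2·8=10) = 10 (attained by i=2)
Answer: p(6) = 7; p(3) = 5; p(8) = 10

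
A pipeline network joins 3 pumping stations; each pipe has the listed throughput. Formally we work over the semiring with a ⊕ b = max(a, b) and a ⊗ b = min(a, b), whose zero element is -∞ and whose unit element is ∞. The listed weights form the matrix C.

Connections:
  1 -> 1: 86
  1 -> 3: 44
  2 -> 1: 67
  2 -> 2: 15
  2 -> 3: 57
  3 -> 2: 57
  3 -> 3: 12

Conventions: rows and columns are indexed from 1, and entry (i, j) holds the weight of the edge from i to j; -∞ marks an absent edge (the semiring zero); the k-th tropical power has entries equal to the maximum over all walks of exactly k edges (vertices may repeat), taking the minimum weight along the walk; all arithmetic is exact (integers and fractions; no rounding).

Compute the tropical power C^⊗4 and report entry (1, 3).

C^⊗2:
  [86, 44, 44]
  [67, 57, 44]
  [57, 15, 57]
C^⊗3:
  [86, 44, 44]
  [67, 44, 57]
  [57, 57, 44]
C^⊗4:
  [86, 44, 44]
  [67, 57, 44]
  [57, 44, 57]
Key observation: the optimum is the walk 1->1->1->1->3, with weight 86 min 86 min 86 min 44 = 44.
Optimal value attained by: walk 1->1->1->1->3.
Answer: (C^⊗4)[1][3] = 44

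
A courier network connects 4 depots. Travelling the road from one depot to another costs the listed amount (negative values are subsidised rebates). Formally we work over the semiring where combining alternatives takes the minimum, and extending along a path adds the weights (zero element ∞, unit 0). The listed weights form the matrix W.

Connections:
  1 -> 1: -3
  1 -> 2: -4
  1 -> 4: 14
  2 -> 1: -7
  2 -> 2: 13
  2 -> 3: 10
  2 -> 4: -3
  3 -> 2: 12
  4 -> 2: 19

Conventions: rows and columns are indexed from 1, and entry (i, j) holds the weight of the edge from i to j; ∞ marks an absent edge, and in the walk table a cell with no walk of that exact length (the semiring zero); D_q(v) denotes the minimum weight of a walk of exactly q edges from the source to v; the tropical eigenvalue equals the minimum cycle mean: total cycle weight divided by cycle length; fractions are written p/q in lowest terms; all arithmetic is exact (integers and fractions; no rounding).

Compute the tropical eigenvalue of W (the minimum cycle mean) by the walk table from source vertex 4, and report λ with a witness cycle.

q=0: [∞, ∞, ∞, 0]
q=1: [∞, 19, ∞, ∞]
q=2: [12, 32, 29, 16]
q=3: [9, 8, 42, 26]
q=4: [1, 5, 18, 5]
Optimal cycle mean attained by: cycle 1->2->1, total (-4) + (-7), length 2.
Answer: λ = -11/2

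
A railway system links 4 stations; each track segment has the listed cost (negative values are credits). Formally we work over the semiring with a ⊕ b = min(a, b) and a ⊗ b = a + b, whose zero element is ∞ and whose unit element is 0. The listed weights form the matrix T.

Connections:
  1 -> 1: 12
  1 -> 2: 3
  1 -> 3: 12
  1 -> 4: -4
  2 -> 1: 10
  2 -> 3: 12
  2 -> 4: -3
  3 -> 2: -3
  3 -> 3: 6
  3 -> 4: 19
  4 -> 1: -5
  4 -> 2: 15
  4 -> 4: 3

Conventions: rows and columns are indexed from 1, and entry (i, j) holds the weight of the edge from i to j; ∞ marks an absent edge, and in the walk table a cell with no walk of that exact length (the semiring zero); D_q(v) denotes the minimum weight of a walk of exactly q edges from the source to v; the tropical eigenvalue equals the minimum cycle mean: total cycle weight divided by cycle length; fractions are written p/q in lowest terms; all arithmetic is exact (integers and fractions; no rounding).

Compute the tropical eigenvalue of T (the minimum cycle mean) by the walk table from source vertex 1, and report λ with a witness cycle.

q=0: [0, ∞, ∞, ∞]
q=1: [12, 3, 12, -4]
q=2: [-9, 9, 15, -1]
q=3: [-6, -6, 3, -13]
q=4: [-18, -3, 6, -10]
Optimal cycle mean attained by: cycle 1->4->1, total (-4) + (-5), length 2.
Answer: λ = -9/2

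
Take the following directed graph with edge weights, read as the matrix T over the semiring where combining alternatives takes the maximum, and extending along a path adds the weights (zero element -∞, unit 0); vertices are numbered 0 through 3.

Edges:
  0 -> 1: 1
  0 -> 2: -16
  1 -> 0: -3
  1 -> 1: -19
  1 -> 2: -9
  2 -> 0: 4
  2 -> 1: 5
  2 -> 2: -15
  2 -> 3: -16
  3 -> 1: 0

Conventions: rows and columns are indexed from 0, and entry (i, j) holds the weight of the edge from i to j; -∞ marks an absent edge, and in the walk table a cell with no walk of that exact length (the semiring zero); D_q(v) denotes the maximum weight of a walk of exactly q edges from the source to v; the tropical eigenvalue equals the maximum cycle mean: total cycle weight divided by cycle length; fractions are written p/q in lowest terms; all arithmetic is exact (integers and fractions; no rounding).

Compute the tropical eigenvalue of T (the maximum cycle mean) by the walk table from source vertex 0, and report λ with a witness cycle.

q=0: [0, -∞, -∞, -∞]
q=1: [-∞, 1, -16, -∞]
q=2: [-2, -11, -8, -32]
q=3: [-4, -1, -18, -24]
q=4: [-4, -3, -10, -34]
Optimal cycle mean attained by: cycle 0->1->0, total 1 + (-3), length 2.
Answer: λ = -1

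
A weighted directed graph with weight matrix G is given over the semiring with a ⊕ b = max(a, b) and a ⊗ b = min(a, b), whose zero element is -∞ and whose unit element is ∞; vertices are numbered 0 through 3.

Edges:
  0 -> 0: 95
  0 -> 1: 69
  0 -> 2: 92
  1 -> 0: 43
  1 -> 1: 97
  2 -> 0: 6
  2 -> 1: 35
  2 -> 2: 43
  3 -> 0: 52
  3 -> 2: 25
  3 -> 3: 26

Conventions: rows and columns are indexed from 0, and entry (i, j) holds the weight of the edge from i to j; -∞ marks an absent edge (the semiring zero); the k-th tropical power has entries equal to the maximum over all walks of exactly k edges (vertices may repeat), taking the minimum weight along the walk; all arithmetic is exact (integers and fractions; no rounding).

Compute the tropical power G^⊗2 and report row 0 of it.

G^⊗2:
  [95, 69, 92, -∞]
  [43, 97, 43, -∞]
  [35, 35, 43, -∞]
  [52, 52, 52, 26]
Answer: row 0 of G^⊗2 = [95, 69, 92, -∞]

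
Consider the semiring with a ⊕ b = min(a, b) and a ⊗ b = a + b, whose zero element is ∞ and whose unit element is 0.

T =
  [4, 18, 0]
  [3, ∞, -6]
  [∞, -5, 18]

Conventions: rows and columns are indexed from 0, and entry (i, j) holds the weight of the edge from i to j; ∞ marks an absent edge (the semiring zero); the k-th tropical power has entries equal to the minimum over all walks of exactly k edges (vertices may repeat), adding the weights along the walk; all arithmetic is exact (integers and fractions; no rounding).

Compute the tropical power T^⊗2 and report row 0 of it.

T^⊗2:
  [8, -5, 4]
  [7, -11, 3]
  [-2, 13, -11]
Answer: row 0 of T^⊗2 = [8, -5, 4]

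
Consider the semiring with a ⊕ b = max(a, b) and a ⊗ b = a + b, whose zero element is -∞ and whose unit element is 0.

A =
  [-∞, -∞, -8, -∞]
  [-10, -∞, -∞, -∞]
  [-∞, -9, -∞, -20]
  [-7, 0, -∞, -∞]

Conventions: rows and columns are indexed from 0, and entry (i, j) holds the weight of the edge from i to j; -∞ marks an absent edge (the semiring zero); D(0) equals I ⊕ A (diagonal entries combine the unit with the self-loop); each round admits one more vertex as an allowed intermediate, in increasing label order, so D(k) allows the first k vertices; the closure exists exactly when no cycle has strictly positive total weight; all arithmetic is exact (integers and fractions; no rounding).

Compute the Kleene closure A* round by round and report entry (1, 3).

D(0):
  [0, -∞, -8, -∞]
  [-10, 0, -∞, -∞]
  [-∞, -9, 0, -20]
  [-7, 0, -∞, 0]
D(1):
  [0, -∞, -8, -∞]
  [-10, 0, -18, -∞]
  [-∞, -9, 0, -20]
  [-7, 0, -15, 0]
D(2):
  [0, -∞, -8, -∞]
  [-10, 0, -18, -∞]
  [-19, -9, 0, -20]
  [-7, 0, -15, 0]
D(3):
  [0, -17, -8, -28]
  [-10, 0, -18, -38]
  [-19, -9, 0, -20]
  [-7, 0, -15, 0]
D(4):
  [0, -17, -8, -28]
  [-10, 0, -18, -38]
  [-19, -9, 0, -20]
  [-7, 0, -15, 0]
Answer: A*[1][3] = -38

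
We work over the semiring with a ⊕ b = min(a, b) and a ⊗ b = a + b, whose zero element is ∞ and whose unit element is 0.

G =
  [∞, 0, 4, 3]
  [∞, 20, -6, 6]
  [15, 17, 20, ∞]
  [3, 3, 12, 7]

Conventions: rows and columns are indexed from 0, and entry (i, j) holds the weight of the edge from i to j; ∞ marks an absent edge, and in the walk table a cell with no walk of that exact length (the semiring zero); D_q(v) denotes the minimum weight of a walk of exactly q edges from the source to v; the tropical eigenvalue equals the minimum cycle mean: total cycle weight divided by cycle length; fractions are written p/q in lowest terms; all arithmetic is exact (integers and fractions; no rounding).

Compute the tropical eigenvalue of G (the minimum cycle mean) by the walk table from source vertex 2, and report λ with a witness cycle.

q=0: [∞, ∞, 0, ∞]
q=1: [15, 17, 20, ∞]
q=2: [35, 15, 11, 18]
q=3: [21, 21, 9, 21]
q=4: [24, 21, 15, 24]
Optimal cycle mean attained by: cycle 0->1->2->0, total 0 + (-6) + 15, length 3.
Answer: λ = 3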